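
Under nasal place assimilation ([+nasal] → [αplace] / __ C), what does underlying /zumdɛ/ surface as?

In /zumdɛ/, the nasal /m/ precedes /d/, which is [+coronal]. The nasal assimilates in place, becoming the [+coronal] nasal /n/. The surface form is [zundɛ].

[zundɛ]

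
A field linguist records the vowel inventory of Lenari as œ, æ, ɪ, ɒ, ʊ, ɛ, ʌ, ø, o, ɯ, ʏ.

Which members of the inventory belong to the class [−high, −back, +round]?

œ, ø

The [−high] segments are /œ, æ, ɒ, ɛ, ʌ, ø, o/.
Within that set, [−back] gives /œ, æ, ɛ, ø/.
Among these, [+round] leaves /œ, ø/.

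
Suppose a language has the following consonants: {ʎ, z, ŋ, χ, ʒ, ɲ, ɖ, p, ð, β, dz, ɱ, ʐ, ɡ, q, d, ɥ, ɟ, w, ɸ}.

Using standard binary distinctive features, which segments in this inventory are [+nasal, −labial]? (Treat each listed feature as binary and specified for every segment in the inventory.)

ŋ, ɲ

Checking each segment against [+nasal], [−labial]: /ŋ/ (velar nasal), /ɲ/ (palatal nasal) satisfy every feature; every other segment in the inventory fails at least one.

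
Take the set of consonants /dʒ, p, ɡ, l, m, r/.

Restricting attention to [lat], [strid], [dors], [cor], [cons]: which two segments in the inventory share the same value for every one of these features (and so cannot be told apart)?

p, m

On the given features, /p/ and /m/ have an identical profile: [-lateral], [-strident], [-dorsal], [-coronal], [+consonantal]. No other two segments in the inventory coincide on all 5 features. (They do differ in [sonorant], [voice] and [nasal], which are not among the given features.)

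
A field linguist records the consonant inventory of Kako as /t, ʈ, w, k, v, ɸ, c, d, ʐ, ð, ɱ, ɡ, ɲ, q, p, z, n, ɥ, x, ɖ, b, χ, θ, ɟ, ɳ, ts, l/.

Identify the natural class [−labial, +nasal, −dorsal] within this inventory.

n, ɳ

Eliminate segments failing any feature: /t, ʈ, k, c, d, ʐ, ð, ɡ, q, z, x, ɖ, χ, θ, ɟ, ts, l/ are [−nasal]; /w, v, ɸ, ɱ, p, ɥ, b/ are [+labial]; /ɲ/ is [+dorsal]. The remaining /n, ɳ/ satisfy [−labial], [+nasal], [−dorsal].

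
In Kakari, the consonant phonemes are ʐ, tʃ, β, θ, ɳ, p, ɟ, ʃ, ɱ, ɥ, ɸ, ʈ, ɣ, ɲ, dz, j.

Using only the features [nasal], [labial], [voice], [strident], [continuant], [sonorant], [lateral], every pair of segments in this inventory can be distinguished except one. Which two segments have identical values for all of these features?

ɲ, ɳ

/ɲ/ (palatal nasal) and /ɳ/ (retroflex nasal) are both [+nasal], [-labial], [+voice], [-strident], [-continuant], [+sonorant], [-lateral], so none of the listed features separates them. (They do differ in [dorsal], which is not among the given features.) Every other pair in the inventory differs on at least one listed feature.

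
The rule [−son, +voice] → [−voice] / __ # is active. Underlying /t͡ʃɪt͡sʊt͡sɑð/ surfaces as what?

[t͡ʃɪt͡sʊt͡sɑθ]

Only the final segment /ð/ is both word-final and matches the structural description. It is a voiced dental fricative, so [−son, +voice] holds; changing it to [−voice] with all other features held fixed yields /θ/ (voiceless dental fricative). No other segment meets both the structural description and the environment, so the output is [t͡ʃɪt͡sʊt͡sɑθ].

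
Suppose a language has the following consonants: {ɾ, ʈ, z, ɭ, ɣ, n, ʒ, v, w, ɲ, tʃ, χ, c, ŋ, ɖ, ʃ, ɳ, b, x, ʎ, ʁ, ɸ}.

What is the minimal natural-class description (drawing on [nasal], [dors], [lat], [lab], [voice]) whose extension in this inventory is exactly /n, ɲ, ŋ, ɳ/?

[+nasal]

The target set is precisely the extension of [+nasal] in this inventory.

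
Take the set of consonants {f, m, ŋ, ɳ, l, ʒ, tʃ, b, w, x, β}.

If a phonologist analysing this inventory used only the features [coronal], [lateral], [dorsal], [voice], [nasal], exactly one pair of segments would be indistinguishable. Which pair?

On the given features, /β/ and /b/ have an identical profile: [−coronal], [−lateral], [−dorsal], [+voice], [−nasal]. No other two segments in the inventory coincide on all 5 features. (They do differ in [continuant], which is not among the given features.)

β, b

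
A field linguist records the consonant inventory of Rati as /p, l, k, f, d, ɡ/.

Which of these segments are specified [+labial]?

p, f

The feature [labial] marks segments articulated with one or both lips. In this inventory /p, f/ have that property, so they are [+labial]; /l, k, d, ɡ/ are [−labial].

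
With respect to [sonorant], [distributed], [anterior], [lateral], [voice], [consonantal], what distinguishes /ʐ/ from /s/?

[voice], [anterior]

/ʐ/ (voiced retroflex fricative) and /s/ (voiceless alveolar fricative) agree on [−sonorant], [−distributed], [−lateral], [+consonantal]. They differ on [voice] (/ʐ/ [+], /s/ [−]), [anterior] (/ʐ/ [−], /s/ [+]).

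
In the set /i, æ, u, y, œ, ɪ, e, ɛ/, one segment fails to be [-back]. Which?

u

Every segment except /u/ is [-back]. /u/ (high back rounded tense vowel) is [+back], so it is the exception.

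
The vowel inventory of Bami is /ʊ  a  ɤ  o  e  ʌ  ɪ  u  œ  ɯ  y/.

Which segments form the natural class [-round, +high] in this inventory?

ɪ, ɯ

Checking each segment against [-round], [+high]: /ɪ/ (high front unrounded lax vowel), /ɯ/ (high back unrounded vowel) satisfy every feature; every other segment in the inventory fails at least one.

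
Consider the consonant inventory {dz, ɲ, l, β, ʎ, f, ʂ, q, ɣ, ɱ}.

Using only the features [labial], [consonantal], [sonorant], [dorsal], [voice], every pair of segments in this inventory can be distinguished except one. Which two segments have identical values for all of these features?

ɲ, ʎ

On the given features, /ɲ/ and /ʎ/ have an identical profile: [-labial], [+consonantal], [+sonorant], [+dorsal], [+voice]. No other two segments in the inventory coincide on all 5 features. (They do differ in [nasal] and [lateral], which are not among the given features.)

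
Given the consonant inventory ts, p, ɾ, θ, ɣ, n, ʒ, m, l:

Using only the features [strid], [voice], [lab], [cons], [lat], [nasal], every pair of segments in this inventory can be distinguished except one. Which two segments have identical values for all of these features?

/ɾ/ (alveolar tap) and /ɣ/ (voiced velar fricative) are both [-strident], [+voice], [-labial], [+consonantal], [-lateral], [-nasal], so none of the listed features separates them. (They do differ in [sonorant], [coronal] and [dorsal], which are not among the given features.) Every other pair in the inventory differs on at least one listed feature.

ɾ, ɣ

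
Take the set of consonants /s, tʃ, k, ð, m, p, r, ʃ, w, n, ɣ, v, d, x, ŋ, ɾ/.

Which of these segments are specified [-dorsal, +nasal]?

The [-dorsal] segments are /s, tʃ, ð, m, p, r, ʃ, n, v, d, ɾ/.
Among these, [+nasal] leaves /m, n/.

m, n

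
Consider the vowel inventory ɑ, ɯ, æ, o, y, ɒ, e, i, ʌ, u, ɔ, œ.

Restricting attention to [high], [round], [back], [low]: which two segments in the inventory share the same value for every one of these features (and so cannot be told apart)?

Both /o/ and /ɔ/ are [−high], [+round], [+back], [−low]. Since the list omits [tense] — which does distinguish the mid back rounded tense vowel from the mid back rounded lax vowel — this pair collapses; all other pairs remain distinct.

o, ɔ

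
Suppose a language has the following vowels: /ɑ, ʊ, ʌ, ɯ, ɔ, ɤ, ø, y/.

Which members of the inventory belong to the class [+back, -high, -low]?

ʌ, ɔ, ɤ

First, the [+back] segments are /ɑ, ʊ, ʌ, ɯ, ɔ, ɤ/.
Intersecting with [-high] gives /ɑ, ʌ, ɔ, ɤ/.
Of those, [-low] leaves /ʌ, ɔ, ɤ/.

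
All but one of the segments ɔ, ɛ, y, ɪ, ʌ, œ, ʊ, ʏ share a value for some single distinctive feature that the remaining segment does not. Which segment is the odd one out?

/ɛ, œ, ɪ, ʏ, ʌ, ʊ, ɔ/ are all [-tense], but /y/ (high front rounded tense vowel) is [+tense]. No other single segment can be removed to leave a set sharing one feature value that the removed segment lacks, so /y/ is the odd one out.

y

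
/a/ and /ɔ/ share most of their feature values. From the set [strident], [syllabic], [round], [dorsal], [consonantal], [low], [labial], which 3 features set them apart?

[labial], [round], [low]

The two segments share [-strident], [+syllabic], [+dorsal], [-consonantal]. The only features from the list on which they differ: /a/ is [-labial] while /ɔ/ is [+labial]; /a/ is [-round] while /ɔ/ is [+round]; /a/ is [+low] while /ɔ/ is [-low].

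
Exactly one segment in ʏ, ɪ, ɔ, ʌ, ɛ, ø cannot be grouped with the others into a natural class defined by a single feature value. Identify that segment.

ø

[tense] groups all but one: /ɪ, ʌ, ɛ, ʏ, ɔ/ share [-tense] while /ø/ (mid front rounded tense vowel) alone is [+tense]. Removing any other segment would not leave a single-feature class that excludes it.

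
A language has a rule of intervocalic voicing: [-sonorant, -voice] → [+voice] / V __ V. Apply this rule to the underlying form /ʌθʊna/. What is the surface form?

[ʌðʊna]

The only segment in the rule's environment that also matches [-sonorant, -voice] is /θ/. Applying [+voice] turns the voiceless dental fricative into /ð/ (voiced dental fricative), giving [ʌðʊna].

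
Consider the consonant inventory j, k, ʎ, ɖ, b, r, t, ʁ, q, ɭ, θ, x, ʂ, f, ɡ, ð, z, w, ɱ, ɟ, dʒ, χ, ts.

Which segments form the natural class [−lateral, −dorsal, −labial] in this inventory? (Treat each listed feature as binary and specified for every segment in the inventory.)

The [−lateral] segments are /j, k, ɖ, b, r, t, ʁ, q, θ, x, ʂ, f, ɡ, ð, z, w, ɱ, ɟ, dʒ, χ, ts/.
Among these, [−dorsal] gives /ɖ, b, r, t, θ, ʂ, f, ð, z, ɱ, dʒ, ts/.
Intersecting with [−labial] leaves /ɖ, r, t, θ, ʂ, ð, z, dʒ, ts/.

ɖ, r, t, θ, ʂ, ð, z, dʒ, ts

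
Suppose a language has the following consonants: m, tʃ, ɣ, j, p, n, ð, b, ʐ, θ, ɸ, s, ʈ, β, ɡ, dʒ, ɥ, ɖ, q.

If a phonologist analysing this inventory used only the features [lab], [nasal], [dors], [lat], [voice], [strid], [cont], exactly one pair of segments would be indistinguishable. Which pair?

Both /ɣ/ and /j/ are [−labial], [−nasal], [+dorsal], [−lateral], [+voice], [−strident], [+continuant]. Since the list omits [sonorant] and [back] — which do distinguish the voiced velar fricative from the palatal glide — this pair collapses; all other pairs remain distinct.

ɣ, j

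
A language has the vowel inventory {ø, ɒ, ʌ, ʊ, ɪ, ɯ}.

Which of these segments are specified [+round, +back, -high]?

ɒ

The [+round] segments are /ø, ɒ, ʊ/.
Intersecting with [+back] gives /ɒ, ʊ/.
Then [-high] leaves /ɒ/.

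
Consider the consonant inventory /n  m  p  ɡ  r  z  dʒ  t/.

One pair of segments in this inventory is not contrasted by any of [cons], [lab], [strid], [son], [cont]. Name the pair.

/ɡ/ (voiced velar stop) and /t/ (voiceless alveolar stop) are both [+consonantal], [−labial], [−strident], [−sonorant], [−continuant], so none of the listed features separates them. (They do differ in [voice], [coronal] and [dorsal], which are not among the given features.) Every other pair in the inventory differs on at least one listed feature.

ɡ, t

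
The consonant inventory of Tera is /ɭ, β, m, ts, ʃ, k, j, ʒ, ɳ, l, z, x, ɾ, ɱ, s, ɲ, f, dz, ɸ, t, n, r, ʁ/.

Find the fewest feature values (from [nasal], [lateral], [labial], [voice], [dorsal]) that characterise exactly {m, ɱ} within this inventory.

/m, ɱ/ are all [+nasal], [+labial], and no other segment in the inventory matches both values. Dropping any one of them over-generates: [+labial] alone would also admit /β, f, ɸ/; [+nasal] alone would also admit /ɳ, ɲ, n/. No other single listed feature picks out exactly this set either, so fewer than two features will not do.

[+nasal, +labial]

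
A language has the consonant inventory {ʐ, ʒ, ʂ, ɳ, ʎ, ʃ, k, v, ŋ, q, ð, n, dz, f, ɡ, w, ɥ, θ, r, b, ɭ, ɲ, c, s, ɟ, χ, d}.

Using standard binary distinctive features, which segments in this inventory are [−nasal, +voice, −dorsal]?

Eliminate segments failing any feature: /ʂ, ʃ, k, q, f, θ, c, s, χ/ are [−voice]; /ɳ, ŋ, n, ɲ/ are [+nasal]; /ʎ, ɡ, w, ɥ, ɟ/ are [+dorsal]. The remaining /ʐ, ʒ, v, ð, dz, r, b, ɭ, d/ satisfy [−nasal], [+voice], [−dorsal].

ʐ, ʒ, v, ð, dz, r, b, ɭ, d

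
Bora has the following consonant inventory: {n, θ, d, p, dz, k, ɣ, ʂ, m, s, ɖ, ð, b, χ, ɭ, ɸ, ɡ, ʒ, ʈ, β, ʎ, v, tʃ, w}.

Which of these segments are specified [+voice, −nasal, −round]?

Checking each segment against [+voice], [−nasal], [−round]: /d/ (voiced alveolar stop), /dz/ (voiced alveolar affricate), /ɣ/ (voiced velar fricative), /ɖ/ (voiced retroflex stop), /ð/ (voiced dental fricative), /b/ (voiced bilabial stop), among others, satisfy every feature; every other segment in the inventory fails at least one.

d, dz, ɣ, ɖ, ð, b, ɭ, ɡ, ʒ, β, ʎ, v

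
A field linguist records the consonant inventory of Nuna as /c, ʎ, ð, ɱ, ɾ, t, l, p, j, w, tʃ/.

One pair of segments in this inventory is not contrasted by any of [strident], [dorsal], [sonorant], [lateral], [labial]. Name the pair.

ð, t

/ð/ (voiced dental fricative) and /t/ (voiceless alveolar stop) are both [-strident], [-dorsal], [-sonorant], [-lateral], [-labial], so none of the listed features separates them. (They do differ in [voice], [continuant] and [distributed], which are not among the given features.) Every other pair in the inventory differs on at least one listed feature.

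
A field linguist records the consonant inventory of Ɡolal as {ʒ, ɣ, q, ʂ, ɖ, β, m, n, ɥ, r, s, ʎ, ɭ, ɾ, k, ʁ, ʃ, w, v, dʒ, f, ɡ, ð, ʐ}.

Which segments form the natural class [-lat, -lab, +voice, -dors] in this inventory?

ʒ, ɖ, n, r, ɾ, dʒ, ð, ʐ

The [-lateral] segments are /ʒ, ɣ, q, ʂ, ɖ, β, m, n, ɥ, r, s, ɾ, k, ʁ, ʃ, w, v, dʒ, f, ɡ, ð, ʐ/.
Intersecting with [-labial] gives /ʒ, ɣ, q, ʂ, ɖ, n, r, s, ɾ, k, ʁ, ʃ, dʒ, ɡ, ð, ʐ/.
Intersecting with [+voice] gives /ʒ, ɣ, ɖ, n, r, ɾ, ʁ, dʒ, ɡ, ð, ʐ/.
Among these, [-dorsal] leaves /ʒ, ɖ, n, r, ɾ, dʒ, ð, ʐ/.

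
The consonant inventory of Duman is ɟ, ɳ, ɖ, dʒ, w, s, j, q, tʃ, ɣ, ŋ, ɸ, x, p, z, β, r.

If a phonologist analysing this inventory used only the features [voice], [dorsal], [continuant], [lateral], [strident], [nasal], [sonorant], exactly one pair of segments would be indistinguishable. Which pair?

j, w

Both /j/ and /w/ are [+voice], [+dorsal], [+continuant], [−lateral], [−strident], [−nasal], [+sonorant]. Since the list omits [labial], [round] and [back] — which do distinguish the palatal glide from the labial-velar glide — this pair collapses; all other pairs remain distinct.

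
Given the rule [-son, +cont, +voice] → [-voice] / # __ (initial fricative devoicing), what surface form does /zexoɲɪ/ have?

[sexoɲɪ]

The only segment in the rule's environment that also matches [-son, +cont, +voice] is /z/. Applying [-voice] turns the voiced alveolar fricative into /s/ (voiceless alveolar fricative), giving [sexoɲɪ].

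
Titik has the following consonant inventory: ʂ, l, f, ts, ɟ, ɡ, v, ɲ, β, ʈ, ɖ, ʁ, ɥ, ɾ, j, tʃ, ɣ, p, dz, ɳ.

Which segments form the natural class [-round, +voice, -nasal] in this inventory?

Checking each segment against [-round], [+voice], [-nasal]: /l/ (alveolar lateral approximant), /ɟ/ (voiced palatal stop), /ɡ/ (voiced velar stop), /v/ (voiced labiodental fricative), /β/ (voiced bilabial fricative), /ɖ/ (voiced retroflex stop), among others, satisfy every feature; every other segment in the inventory fails at least one.

l, ɟ, ɡ, v, β, ɖ, ʁ, ɾ, j, ɣ, dz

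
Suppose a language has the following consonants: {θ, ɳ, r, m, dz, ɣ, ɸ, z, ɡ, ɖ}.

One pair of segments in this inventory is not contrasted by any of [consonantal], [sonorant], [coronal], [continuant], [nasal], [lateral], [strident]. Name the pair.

ɸ, ɣ

Both /ɸ/ and /ɣ/ are [+consonantal], [−sonorant], [−coronal], [+continuant], [−nasal], [−lateral], [−strident]. Since the list omits [voice], [labial] and [dorsal] — which do distinguish the voiceless bilabial fricative from the voiced velar fricative — this pair collapses; all other pairs remain distinct.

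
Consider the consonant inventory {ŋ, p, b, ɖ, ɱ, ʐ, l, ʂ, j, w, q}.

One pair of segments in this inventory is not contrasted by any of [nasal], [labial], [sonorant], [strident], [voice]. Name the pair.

l, j

/l/ (alveolar lateral approximant) and /j/ (palatal glide) are both [−nasal], [−labial], [+sonorant], [−strident], [+voice], so none of the listed features separates them. (They do differ in [lateral] and [dorsal], which are not among the given features.) Every other pair in the inventory differs on at least one listed feature.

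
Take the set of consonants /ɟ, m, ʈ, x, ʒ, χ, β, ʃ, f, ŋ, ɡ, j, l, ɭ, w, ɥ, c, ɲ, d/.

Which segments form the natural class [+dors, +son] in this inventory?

Checking each segment against [+dorsal], [+sonorant]: /ŋ/ (velar nasal), /j/ (palatal glide), /w/ (labial-velar glide), /ɥ/ (labial-palatal glide), /ɲ/ (palatal nasal) satisfy every feature; every other segment in the inventory fails at least one.

ŋ, j, w, ɥ, ɲ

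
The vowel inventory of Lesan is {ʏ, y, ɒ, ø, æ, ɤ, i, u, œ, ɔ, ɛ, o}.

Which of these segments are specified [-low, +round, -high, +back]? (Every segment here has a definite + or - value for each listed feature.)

ɔ, o

Checking each segment against [-low], [+round], [-high], [+back]: /ɔ/ (mid back rounded lax vowel), /o/ (mid back rounded tense vowel) satisfy every feature; every other segment in the inventory fails at least one.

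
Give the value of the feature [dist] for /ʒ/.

[+distributed]

/ʒ/ is the voiced postalveolar fricative. The feature [distributed] marks segments coronal with a long constriction (laminal); /ʒ/ has this property, so it is [+distributed].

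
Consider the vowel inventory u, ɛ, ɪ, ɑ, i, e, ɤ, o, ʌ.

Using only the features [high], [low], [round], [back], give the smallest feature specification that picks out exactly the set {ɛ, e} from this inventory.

Every target segment is [−high], [−back]; each remaining inventory member fails at least one of these. Each conjunct is needed — [−back] alone would also admit /ɪ, i/; [−high] alone would also admit /ɑ, ɤ, o, ʌ/ — and no other single listed feature has exactly this extension, so two is the minimum.

[−high, −back]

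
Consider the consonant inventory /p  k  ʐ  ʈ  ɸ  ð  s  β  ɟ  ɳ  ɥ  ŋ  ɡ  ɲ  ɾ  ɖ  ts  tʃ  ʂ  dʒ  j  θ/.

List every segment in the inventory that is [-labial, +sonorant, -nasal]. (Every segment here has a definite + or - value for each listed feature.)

Checking each segment against [-labial], [+sonorant], [-nasal]: /ɾ/ (alveolar tap), /j/ (palatal glide) satisfy every feature; every other segment in the inventory fails at least one.

ɾ, j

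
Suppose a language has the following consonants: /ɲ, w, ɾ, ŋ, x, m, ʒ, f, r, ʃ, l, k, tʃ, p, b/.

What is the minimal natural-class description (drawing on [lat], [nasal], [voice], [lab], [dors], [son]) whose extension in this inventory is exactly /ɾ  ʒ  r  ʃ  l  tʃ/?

[−lab, −dors]

The class [−labial], [−dorsal] has exactly /ɾ, ʒ, r, ʃ, l, tʃ/ as its extension in this inventory. No smaller conjunction from the listed features achieves this: [−dorsal] alone would also admit /m, f, p, b/; [−labial] alone would also admit /ɲ, ŋ, x, k/; and checking the remaining single features turns up none with this extension.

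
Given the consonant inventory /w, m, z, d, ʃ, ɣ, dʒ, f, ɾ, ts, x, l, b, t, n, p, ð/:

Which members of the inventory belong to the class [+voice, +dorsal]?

w, ɣ

Checking each segment against [+voice], [+dorsal]: /w/ (labial-velar glide), /ɣ/ (voiced velar fricative) satisfy every feature; every other segment in the inventory fails at least one.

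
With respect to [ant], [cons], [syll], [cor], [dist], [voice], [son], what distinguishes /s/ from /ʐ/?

[voice], [anterior]

/s/ is the voiceless alveolar fricative and /ʐ/ is the voiced retroflex fricative. Both are [+consonantal], [-syllabic], [+coronal], [-distributed], [-sonorant]. /s/ is [-voice] while /ʐ/ is [+voice]; /s/ is [+anterior] while /ʐ/ is [-anterior], so the distinguishing features are [voice], [anterior].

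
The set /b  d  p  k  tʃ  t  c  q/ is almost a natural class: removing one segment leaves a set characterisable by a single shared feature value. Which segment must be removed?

tʃ

/c, b, k, d, p, t, q/ are all [−delayed release], but /tʃ/ (voiceless postalveolar affricate) is [+delayed release]. No other single segment can be removed to leave a set sharing one feature value that the removed segment lacks, so /tʃ/ is the odd one out.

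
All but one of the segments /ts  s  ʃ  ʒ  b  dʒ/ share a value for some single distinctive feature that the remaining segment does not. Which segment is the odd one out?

b

The remaining segments after removing /b/ share [+strident]; /b/ (voiced bilabial stop) is [−strident]. For every other candidate removal, the leftover set fails to share any single feature value that the removed segment lacks.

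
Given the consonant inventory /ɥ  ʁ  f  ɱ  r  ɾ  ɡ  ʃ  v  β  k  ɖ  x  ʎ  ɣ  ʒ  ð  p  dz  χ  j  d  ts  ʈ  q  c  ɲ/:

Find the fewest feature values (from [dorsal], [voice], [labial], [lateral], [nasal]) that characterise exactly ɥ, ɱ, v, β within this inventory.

[+voice, +labial]

The class [+voice], [+labial] has exactly /ɥ, ɱ, v, β/ as its extension in this inventory. No smaller conjunction from the listed features achieves this: [+labial] alone would also admit /f, p/; [+voice] alone would also admit /ʁ, r, ɾ, ɡ, …/; and checking the remaining single features turns up none with this extension.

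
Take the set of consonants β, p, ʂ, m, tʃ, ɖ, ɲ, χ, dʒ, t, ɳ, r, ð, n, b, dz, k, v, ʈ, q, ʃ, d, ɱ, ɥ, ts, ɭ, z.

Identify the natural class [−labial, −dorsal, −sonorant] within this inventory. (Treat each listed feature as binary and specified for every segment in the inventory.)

Eliminate segments failing any feature: /β, p, m, b, v, ɱ, ɥ/ are [+labial]; /ɲ, χ, k, q/ are [+dorsal]; /ɳ, r, n, ɭ/ are [+sonorant]. The remaining /ʂ, tʃ, ɖ, dʒ, t, ð, dz, ʈ, ʃ, d, ts, z/ satisfy [−labial], [−dorsal], [−sonorant].

ʂ, tʃ, ɖ, dʒ, t, ð, dz, ʈ, ʃ, d, ts, z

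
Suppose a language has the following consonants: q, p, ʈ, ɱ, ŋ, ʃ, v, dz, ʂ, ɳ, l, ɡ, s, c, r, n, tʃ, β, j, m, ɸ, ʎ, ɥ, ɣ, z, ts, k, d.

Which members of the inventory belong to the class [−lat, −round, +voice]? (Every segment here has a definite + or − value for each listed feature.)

Checking each segment against [−lateral], [−round], [+voice]: /ɱ/ (labiodental nasal), /ŋ/ (velar nasal), /v/ (voiced labiodental fricative), /dz/ (voiced alveolar affricate), /ɳ/ (retroflex nasal), /ɡ/ (voiced velar stop), among others, satisfy every feature; every other segment in the inventory fails at least one.

ɱ, ŋ, v, dz, ɳ, ɡ, r, n, β, j, m, ɣ, z, d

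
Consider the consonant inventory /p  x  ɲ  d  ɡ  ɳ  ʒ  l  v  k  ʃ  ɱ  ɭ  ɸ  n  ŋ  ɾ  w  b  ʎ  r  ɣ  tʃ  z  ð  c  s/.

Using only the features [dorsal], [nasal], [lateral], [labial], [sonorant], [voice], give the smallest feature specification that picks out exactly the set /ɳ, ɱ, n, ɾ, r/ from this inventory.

[+sonorant, -lateral, -dorsal]

/ɳ, ɱ, n, ɾ, r/ are all [+sonorant], [-lateral], [-dorsal], and no other segment in the inventory matches all three values. Dropping any one of them over-generates: [-lateral, -dorsal] alone would also admit /p, d, ʒ, v, …/; [+sonorant, -dorsal] alone would also admit /l, ɭ/; [+sonorant, -lateral] alone would also admit /ɲ, ŋ, w/. No other combination of two listed features picks out exactly this set either, so fewer than three features will not do.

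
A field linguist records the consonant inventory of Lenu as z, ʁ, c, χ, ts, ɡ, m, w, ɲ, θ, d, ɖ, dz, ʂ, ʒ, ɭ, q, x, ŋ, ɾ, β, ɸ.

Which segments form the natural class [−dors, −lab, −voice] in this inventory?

Among the inventory, the [−dorsal] segments are /z, ts, m, θ, d, ɖ, dz, ʂ, ʒ, ɭ, ɾ, β, ɸ/.
Intersecting with [−labial] gives /z, ts, θ, d, ɖ, dz, ʂ, ʒ, ɭ, ɾ/.
Of those, [−voice] leaves /ts, θ, ʂ/.

ts, θ, ʂ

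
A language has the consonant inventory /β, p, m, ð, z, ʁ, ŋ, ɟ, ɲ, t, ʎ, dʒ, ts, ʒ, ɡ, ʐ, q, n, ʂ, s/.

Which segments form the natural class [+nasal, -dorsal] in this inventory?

Eliminate segments failing any feature: /β, p, ð, z, ʁ, ɟ, t, ʎ, dʒ, ts, ʒ, ɡ, ʐ, q, ʂ, s/ are [-nasal]; /ŋ, ɲ/ are [+dorsal]. The remaining /m, n/ satisfy [+nasal], [-dorsal].

m, n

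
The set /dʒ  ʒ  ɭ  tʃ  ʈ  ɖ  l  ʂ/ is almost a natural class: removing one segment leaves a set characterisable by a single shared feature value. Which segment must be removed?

l

[anterior] groups all but one: /ʒ, tʃ, ʈ, ɖ, dʒ, ʂ, ɭ/ share [-anterior] while /l/ (alveolar lateral approximant) alone is [+anterior]. Removing any other segment would not leave a single-feature class that excludes it.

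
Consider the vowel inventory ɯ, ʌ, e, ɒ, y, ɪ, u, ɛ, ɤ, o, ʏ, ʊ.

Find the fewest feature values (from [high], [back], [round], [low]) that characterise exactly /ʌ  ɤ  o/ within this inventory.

[−high, −low, +back]

/ʌ, ɤ, o/ are all [−high], [−low], [+back], and no other segment in the inventory matches all three values. Dropping any one of them over-generates: [−low, +back] alone would also admit /ɯ, u, ʊ/; [−high, +back] alone would also admit /ɒ/; [−high, −low] alone would also admit /e, ɛ/. No other combination of two listed features picks out exactly this set either, so fewer than three features will not do.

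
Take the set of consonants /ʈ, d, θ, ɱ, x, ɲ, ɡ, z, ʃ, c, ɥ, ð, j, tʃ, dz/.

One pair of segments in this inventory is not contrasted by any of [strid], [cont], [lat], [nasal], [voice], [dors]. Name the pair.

On the given features, /ɥ/ and /j/ have an identical profile: [-strident], [+continuant], [-lateral], [-nasal], [+voice], [+dorsal]. No other two segments in the inventory coincide on all 6 features. (They do differ in [labial] and [round], which are not among the given features.)

ɥ, j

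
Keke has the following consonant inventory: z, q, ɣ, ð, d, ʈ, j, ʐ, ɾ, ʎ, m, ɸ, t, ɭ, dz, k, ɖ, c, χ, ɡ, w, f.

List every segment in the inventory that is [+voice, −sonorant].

Among the inventory, the [+voice] segments are /z, ɣ, ð, d, j, ʐ, ɾ, ʎ, m, ɭ, dz, ɖ, ɡ, w/.
Of those, [−sonorant] leaves /z, ɣ, ð, d, ʐ, dz, ɖ, ɡ/.

z, ɣ, ð, d, ʐ, dz, ɖ, ɡ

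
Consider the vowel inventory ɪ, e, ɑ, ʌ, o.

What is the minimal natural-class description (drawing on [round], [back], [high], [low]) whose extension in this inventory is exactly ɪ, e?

/ɪ, e/ are exactly the [−back] segments in the inventory, so a single feature suffices.

[−back]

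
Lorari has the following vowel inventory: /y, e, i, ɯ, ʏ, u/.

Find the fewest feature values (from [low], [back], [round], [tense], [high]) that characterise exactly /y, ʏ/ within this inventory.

Every target segment is [-back], [+round]; each remaining inventory member fails at least one of these. Each conjunct is needed — [+round] alone would also admit /u/; [-back] alone would also admit /e, i/ — and no other single listed feature has exactly this extension, so two is the minimum.

[-back, +round]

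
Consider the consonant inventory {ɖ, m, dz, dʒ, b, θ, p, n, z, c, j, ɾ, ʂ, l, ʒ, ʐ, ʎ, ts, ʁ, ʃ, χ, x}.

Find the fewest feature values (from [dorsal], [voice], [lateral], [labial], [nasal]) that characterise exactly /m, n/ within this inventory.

[+nasal]

The target set is precisely the extension of [+nasal] in this inventory.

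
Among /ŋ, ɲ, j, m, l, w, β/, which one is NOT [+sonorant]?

β

/β/ is the voiced bilabial fricative, which is [−sonorant]; the rest — /m, ɲ, l, j, ŋ, w/ — are [+sonorant].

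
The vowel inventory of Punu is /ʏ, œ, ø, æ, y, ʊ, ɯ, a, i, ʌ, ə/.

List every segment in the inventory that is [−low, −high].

Eliminate segments failing any feature: /ʏ, y, ʊ, ɯ, i/ are [+high]; /æ, a/ are [+low]. The remaining /œ, ø, ʌ, ə/ satisfy [−low], [−high].

œ, ø, ʌ, ə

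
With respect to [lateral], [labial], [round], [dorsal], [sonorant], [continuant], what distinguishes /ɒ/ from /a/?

The two segments share [−lateral], [+dorsal], [+sonorant], [+continuant]. The only features from the list on which they differ: /ɒ/ is [+labial] while /a/ is [−labial]; /ɒ/ is [+round] while /a/ is [−round].

[labial], [round]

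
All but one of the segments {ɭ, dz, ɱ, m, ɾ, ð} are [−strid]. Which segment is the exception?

Every segment except /dz/ is [−strident]. /dz/ (voiced alveolar affricate) is [+strident], so it is the exception.

dz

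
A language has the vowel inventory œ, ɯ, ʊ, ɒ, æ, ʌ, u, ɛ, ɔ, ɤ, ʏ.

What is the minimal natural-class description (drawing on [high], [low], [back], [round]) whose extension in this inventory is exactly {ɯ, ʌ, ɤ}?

[+back, −round]

/ɯ, ʌ, ɤ/ are all [+back], [−round], and no other segment in the inventory matches both values. Dropping any one of them over-generates: [−round] alone would also admit /æ, ɛ/; [+back] alone would also admit /ʊ, ɒ, u, ɔ/. No other single listed feature picks out exactly this set either, so fewer than two features will not do.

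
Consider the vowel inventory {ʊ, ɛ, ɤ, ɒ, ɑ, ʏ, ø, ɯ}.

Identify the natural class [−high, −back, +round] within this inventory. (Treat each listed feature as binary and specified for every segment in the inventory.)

ø

Among the inventory, the [−high] segments are /ɛ, ɤ, ɒ, ɑ, ø/.
Within that set, [−back] gives /ɛ, ø/.
Within that set, [+round] leaves /ø/.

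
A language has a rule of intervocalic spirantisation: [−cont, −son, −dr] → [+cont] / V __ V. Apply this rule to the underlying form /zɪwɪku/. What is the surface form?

Only /k/ occurs between two vowels (/ɪ/ __ /u/) and matches the structural description. It is a voiceless velar stop, so [−cont, −son, −dr] holds; changing it to [+continuant] with all other features held fixed yields /x/ (voiceless velar fricative). No other segment meets both the structural description and the environment, so the output is [zɪwɪxu].

[zɪwɪxu]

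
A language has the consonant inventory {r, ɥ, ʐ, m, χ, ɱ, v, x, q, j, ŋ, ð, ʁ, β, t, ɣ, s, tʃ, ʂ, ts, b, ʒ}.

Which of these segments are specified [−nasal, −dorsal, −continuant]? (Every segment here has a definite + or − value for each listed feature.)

t, tʃ, ts, b

Eliminate segments failing any feature: /r, ʐ, v, ð, β, s, ʂ, ʒ/ are [+continuant]; /ɥ, χ, x, q, j, ʁ, ɣ/ are [+dorsal]; /m, ɱ, ŋ/ are [+nasal]. The remaining /t, tʃ, ts, b/ satisfy [−nasal], [−dorsal], [−continuant].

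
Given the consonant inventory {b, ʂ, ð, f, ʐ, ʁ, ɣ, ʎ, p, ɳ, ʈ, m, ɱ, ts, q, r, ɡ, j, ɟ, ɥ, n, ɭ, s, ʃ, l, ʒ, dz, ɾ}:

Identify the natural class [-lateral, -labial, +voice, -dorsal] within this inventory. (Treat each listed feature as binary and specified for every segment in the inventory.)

ð, ʐ, ɳ, r, n, ʒ, dz, ɾ

Eliminate segments failing any feature: /b, f, p, m, ɱ, ɥ/ are [+labial]; /ʂ, ʈ, ts, q, s, ʃ/ are [-voice]; /ʁ, ɣ, ɡ, j, ɟ/ are [+dorsal]; /ʎ, ɭ, l/ are [+lateral]. The remaining /ð, ʐ, ɳ, r, n, ʒ, dz, ɾ/ satisfy [-lateral], [-labial], [+voice], [-dorsal].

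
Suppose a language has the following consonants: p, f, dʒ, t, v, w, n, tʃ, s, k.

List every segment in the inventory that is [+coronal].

dʒ, t, n, tʃ, s

The [+coronal] segments here are /dʒ, t, n, tʃ, s/; the remaining /p, f, v, w, k/ are [-coronal].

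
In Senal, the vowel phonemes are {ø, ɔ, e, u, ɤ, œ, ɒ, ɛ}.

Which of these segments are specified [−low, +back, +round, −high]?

The [−low] segments are /ø, ɔ, e, u, ɤ, œ, ɛ/.
Then [+back] gives /ɔ, u, ɤ/.
Of those, [+round] gives /ɔ, u/.
Then [−high] leaves /ɔ/.

ɔ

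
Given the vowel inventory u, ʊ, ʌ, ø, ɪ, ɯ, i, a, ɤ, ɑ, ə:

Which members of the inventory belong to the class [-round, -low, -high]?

ʌ, ɤ, ə

Checking each segment against [-round], [-low], [-high]: /ʌ/ (mid back unrounded lax vowel), /ɤ/ (mid back unrounded tense vowel), /ə/ (mid central vowel (schwa)) satisfy every feature; every other segment in the inventory fails at least one.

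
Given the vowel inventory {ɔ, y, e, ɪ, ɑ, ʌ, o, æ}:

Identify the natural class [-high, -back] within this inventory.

Among the inventory, the [-high] segments are /ɔ, e, ɑ, ʌ, o, æ/.
Of those, [-back] leaves /e, æ/.

e, æ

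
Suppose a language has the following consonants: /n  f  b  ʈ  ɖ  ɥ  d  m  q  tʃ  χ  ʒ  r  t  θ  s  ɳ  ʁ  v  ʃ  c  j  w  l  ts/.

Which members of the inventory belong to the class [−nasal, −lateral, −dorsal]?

Eliminate segments failing any feature: /n, m, ɳ/ are [+nasal]; /ɥ, q, χ, ʁ, c, j, w/ are [+dorsal]; /l/ is [+lateral]. The remaining /f, b, ʈ, ɖ, d, tʃ, ʒ, r, t, θ, s, v, ʃ, ts/ satisfy [−nasal], [−lateral], [−dorsal].

f, b, ʈ, ɖ, d, tʃ, ʒ, r, t, θ, s, v, ʃ, ts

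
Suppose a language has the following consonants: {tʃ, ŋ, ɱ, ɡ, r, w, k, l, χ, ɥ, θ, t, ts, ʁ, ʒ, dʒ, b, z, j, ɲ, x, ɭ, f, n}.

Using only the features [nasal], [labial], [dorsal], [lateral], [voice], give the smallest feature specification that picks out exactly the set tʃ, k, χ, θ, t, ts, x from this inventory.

/tʃ, k, χ, θ, t, ts, x/ are all [−voice], [−labial], and no other segment in the inventory matches both values. Dropping any one of them over-generates: [−labial] alone would also admit /ŋ, ɡ, r, l, …/; [−voice] alone would also admit /f/. No other single listed feature picks out exactly this set either, so fewer than two features will not do.

[−voice, −labial]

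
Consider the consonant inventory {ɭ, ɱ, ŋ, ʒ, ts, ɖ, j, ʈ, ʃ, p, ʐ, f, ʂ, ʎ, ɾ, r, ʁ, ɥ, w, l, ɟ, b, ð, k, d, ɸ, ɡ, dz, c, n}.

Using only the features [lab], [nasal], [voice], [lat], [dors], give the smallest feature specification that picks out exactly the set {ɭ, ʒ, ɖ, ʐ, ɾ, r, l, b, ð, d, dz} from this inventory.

The class [+voice], [−nasal], [−dorsal] has exactly /ɭ, ʒ, ɖ, ʐ, ɾ, r, l, b, ð, d, dz/ as its extension in this inventory. No smaller conjunction from the listed features achieves this: [−nasal, −dorsal] alone would also admit /ts, ʈ, ʃ, p, …/; [+voice, −dorsal] alone would also admit /ɱ, n/; [+voice, −nasal] alone would also admit /j, ʎ, ʁ, ɥ, …/; and checking the remaining two-feature bundles turns up none with this extension.

[+voice, −nasal, −dors]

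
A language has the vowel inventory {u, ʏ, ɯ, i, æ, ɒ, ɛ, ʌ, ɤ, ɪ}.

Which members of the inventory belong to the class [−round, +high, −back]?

i, ɪ

Eliminate segments failing any feature: /u, ʏ, ɒ/ are [+round]; /ɯ/ is [+back]; /æ, ɛ, ʌ, ɤ/ are [−high]. The remaining /i, ɪ/ satisfy [−round], [+high], [−back].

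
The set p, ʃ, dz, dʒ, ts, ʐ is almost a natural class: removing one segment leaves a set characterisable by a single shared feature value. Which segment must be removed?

[strident] (equivalently [labial], [coronal]) groups all but one: /dz, ts, ʃ, dʒ, ʐ/ share [+strident] while /p/ (voiceless bilabial stop) alone is [-strident]. Removing any other segment would not leave a single-feature class that excludes it.

p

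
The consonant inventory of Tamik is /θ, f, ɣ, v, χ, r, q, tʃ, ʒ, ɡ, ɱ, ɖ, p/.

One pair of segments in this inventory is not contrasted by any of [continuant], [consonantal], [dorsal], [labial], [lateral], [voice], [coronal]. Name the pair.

/r/ (alveolar trill) and /ʒ/ (voiced postalveolar fricative) are both [+continuant], [+consonantal], [−dorsal], [−labial], [−lateral], [+voice], [+coronal], so none of the listed features separates them. (They do differ in [sonorant], [strident] and [anterior], which are not among the given features.) Every other pair in the inventory differs on at least one listed feature.

r, ʒ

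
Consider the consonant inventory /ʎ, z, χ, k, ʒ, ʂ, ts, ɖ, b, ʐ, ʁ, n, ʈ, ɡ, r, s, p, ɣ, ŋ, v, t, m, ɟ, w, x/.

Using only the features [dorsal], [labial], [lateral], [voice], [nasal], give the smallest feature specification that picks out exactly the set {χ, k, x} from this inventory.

[−voice, +dorsal]

/χ, k, x/ are all [−voice], [+dorsal], and no other segment in the inventory matches both values. Dropping any one of them over-generates: [+dorsal] alone would also admit /ʎ, ʁ, ɡ, ɣ, …/; [−voice] alone would also admit /ʂ, ts, ʈ, s, …/. No other single listed feature picks out exactly this set either, so fewer than two features will not do.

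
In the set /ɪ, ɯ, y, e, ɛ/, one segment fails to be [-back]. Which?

ɯ

Every segment except /ɯ/ is [-back]. /ɯ/ (high back unrounded vowel) is [+back], so it is the exception.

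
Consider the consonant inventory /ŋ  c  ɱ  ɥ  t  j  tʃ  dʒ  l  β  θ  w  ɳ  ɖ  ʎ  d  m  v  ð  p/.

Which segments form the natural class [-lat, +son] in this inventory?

ŋ, ɱ, ɥ, j, w, ɳ, m

Checking each segment against [-lateral], [+sonorant]: /ŋ/ (velar nasal), /ɱ/ (labiodental nasal), /ɥ/ (labial-palatal glide), /j/ (palatal glide), /w/ (labial-velar glide), /ɳ/ (retroflex nasal), among others, satisfy every feature; every other segment in the inventory fails at least one.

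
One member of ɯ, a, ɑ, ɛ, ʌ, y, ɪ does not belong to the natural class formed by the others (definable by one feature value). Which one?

[round] groups all but one: /ɑ, a, ʌ, ɯ, ɛ, ɪ/ share [-round] while /y/ (high front rounded tense vowel) alone is [+round]. Removing any other segment would not leave a single-feature class that excludes it.

y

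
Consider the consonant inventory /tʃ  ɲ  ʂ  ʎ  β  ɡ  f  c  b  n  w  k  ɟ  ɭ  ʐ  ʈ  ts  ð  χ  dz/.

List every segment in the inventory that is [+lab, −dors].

β, f, b

Eliminate segments failing any feature: /tʃ, ɲ, ʂ, ʎ, ɡ, c, n, k, ɟ, ɭ, ʐ, ʈ, ts, ð, χ, dz/ are [−labial]; /w/ is [+dorsal]. The remaining /β, f, b/ satisfy [+labial], [−dorsal].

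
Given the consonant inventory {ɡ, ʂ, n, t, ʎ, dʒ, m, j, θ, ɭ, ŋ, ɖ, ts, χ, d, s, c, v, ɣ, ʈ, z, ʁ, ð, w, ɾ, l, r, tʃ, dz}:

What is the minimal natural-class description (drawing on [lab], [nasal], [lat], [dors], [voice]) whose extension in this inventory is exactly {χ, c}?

The class [-voice], [+dorsal] has exactly /χ, c/ as its extension in this inventory. No smaller conjunction from the listed features achieves this: [+dorsal] alone would also admit /ɡ, ʎ, j, ŋ, …/; [-voice] alone would also admit /ʂ, t, θ, ts, …/; and checking the remaining single features turns up none with this extension.

[-voice, +dors]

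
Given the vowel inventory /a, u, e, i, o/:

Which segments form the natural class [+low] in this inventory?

a

The feature [low] marks segments produced with the tongue body lowered. In this inventory /a/ has that property, so it is [+low]; /u, e, i, o/ are [−low].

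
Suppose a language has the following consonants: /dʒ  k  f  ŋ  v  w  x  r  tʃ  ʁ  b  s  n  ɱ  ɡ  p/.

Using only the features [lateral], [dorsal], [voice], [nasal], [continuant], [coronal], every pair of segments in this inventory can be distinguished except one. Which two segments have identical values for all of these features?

On the given features, /w/ and /ʁ/ have an identical profile: [-lateral], [+dorsal], [+voice], [-nasal], [+continuant], [-coronal]. No other two segments in the inventory coincide on all 6 features. (They do differ in [labial], [round] and [high], which are not among the given features.)

w, ʁ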